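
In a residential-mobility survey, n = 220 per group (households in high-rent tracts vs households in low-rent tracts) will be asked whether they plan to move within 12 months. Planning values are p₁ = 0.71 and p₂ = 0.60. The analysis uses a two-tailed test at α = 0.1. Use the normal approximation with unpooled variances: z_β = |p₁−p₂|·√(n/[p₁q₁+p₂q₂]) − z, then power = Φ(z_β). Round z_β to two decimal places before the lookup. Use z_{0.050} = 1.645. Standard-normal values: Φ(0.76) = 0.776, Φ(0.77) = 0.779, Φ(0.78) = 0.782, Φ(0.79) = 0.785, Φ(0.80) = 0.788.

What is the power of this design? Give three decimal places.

Power ≈ 0.788

z_β = |p₁−p₂|·√(n/[p₁q₁+p₂q₂]) − z_{α/2}
    = 0.11 · √(220/0.4459) − 1.645
    = 0.11 · 22.2123 − 1.645
    = 2.4433 − 1.645 = 0.7983 → 0.80
Power = Φ(0.80) = 0.788.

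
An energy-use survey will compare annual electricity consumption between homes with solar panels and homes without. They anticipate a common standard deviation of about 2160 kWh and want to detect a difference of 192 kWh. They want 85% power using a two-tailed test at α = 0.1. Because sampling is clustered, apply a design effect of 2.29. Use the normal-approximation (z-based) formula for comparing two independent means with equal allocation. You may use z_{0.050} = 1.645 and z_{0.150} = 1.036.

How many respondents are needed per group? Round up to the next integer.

n = 4167 per group

n = (z_{α/2} + z_β)² · (σ₁² + σ₂²) / δ²
  = (1.645 + 1.036)² · (2·2160² = 9331200) / 192²
  = 7.1878 · 9331200 / 36864
  = 1819.40
Design effect: 2.29 × 1819.40 = 4166.43.
Round up → n = 4167 per group.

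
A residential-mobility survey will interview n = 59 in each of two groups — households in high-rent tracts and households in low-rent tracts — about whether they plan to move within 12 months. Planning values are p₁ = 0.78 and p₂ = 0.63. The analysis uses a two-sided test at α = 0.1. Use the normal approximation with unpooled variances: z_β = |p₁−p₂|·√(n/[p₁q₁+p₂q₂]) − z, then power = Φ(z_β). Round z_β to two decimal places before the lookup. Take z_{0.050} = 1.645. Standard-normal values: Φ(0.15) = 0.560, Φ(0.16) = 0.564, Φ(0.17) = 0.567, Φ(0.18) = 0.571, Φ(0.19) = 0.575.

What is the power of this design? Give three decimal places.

Power ≈ 0.567

z_β = |p₁−p₂|·√(n/[p₁q₁+p₂q₂]) − z_{α/2}
    = 0.15 · √(59/0.4047) − 1.645
    = 0.15 · 12.0742 − 1.645
    = 1.8111 − 1.645 = 0.1661 → 0.17
Power = Φ(0.17) = 0.567.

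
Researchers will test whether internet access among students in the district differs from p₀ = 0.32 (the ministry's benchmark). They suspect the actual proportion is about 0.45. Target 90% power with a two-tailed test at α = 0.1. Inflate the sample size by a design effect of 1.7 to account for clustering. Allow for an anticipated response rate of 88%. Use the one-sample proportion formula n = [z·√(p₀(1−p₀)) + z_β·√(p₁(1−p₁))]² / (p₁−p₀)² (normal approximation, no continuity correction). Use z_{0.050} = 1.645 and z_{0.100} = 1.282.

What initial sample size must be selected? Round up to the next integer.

n = 226

n = [z_{α/2}·√(p₀q₀) + z_β·√(p₁q₁)]² / (p₁ − p₀)²
  = [1.645·√(0.32·0.68) + 1.282·√(0.45·0.55)]² / (0.13)²
  = [1.645·0.4665 + 1.282·0.4975]² / 0.0169
  = [1.4051]² / 0.0169
  = 116.83
Design effect: 1.7 × 116.83 = 198.61.
Adjust for 88% response: 198.61 / 0.88 = 225.69.
Round up → n = 226.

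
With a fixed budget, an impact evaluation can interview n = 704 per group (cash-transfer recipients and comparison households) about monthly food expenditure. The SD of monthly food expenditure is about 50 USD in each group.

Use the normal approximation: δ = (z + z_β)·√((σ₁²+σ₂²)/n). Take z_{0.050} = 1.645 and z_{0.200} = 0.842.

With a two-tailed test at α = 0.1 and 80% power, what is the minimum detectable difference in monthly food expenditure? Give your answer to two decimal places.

δ = (z_{α/2} + z_β) · √((σ₁²+σ₂²)/n)
  = (1.645 + 0.842) · √(5000/704)
  = 2.487 · √7.1023
  = 2.487 · 2.6650
  = 6.6279

Minimum detectable difference ≈ 6.63 USD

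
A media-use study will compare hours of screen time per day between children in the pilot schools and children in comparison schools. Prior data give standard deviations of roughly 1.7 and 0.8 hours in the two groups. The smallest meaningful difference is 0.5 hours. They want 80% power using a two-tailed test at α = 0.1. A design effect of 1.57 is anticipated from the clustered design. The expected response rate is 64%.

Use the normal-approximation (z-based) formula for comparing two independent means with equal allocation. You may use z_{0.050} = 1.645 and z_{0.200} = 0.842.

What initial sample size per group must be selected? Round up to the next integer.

n = 215 per group

n = (z_{α/2} + z_β)² · (σ₁² + σ₂²) / δ²
  = (1.645 + 0.842)² · (1.7² + 0.8² = 3.53) / 0.5²
  = 6.1852 · 3.53 / 0.25
  = 87.33
Design effect: 1.57 × 87.33 = 137.12.
Adjust for 64% response: 137.12 / 0.64 = 214.24.
Round up → n = 215 per group.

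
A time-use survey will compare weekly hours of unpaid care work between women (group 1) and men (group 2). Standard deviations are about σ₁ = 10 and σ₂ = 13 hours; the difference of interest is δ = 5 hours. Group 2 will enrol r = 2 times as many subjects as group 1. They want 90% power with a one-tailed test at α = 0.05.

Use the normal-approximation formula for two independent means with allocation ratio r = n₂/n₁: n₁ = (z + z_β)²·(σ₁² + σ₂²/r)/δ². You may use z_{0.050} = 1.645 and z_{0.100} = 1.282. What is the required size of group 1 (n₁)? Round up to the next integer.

n₁ = 64

n₁ = (z_α + z_β)² · (σ₁² + σ₂²/r) / δ²
   = (1.645 + 1.282)² · (10² + 13²/2) / 5²
   = 8.5673 · (100 + 84.5) / 25
   = 8.5673 · 184.5 / 25
   = 63.23
Round up → n₁ = 64; n₂ = r·n₁ = 2 × 64 = 128.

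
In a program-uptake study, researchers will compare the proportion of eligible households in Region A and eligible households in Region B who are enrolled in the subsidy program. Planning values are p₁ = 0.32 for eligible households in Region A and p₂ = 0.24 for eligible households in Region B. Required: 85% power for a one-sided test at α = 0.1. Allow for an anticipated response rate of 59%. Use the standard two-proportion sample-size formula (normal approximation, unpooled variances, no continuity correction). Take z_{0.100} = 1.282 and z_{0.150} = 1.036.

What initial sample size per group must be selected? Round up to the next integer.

n = (z_α + z_β)² · [p₁(1−p₁) + p₂(1−p₂)] / (p₁ − p₂)²
  = (1.282 + 1.036)² · (0.32·0.68 + 0.24·0.76) / (0.08)²
  = (2.318)² · (0.2176 + 0.1824) / 0.0064
  = 5.3731 · 0.4000 / 0.0064
  = 335.82
Adjust for 59% response: 335.82 / 0.59 = 569.19.
Round up → n = 570 per group.

n = 570 per group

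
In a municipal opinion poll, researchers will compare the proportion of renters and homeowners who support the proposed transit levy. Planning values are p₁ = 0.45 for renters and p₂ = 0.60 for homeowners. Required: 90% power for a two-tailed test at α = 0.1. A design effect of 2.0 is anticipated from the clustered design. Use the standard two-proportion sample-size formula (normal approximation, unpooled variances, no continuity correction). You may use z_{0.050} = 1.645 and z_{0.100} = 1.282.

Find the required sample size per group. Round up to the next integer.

n = (z_{α/2} + z_β)² · [p₁(1−p₁) + p₂(1−p₂)] / (p₁ − p₂)²
  = (1.645 + 1.282)² · (0.45·0.55 + 0.60·0.40) / (-0.15)²
  = (2.927)² · (0.2475 + 0.2400) / 0.0225
  = 8.5673 · 0.4875 / 0.0225
  = 185.63
Design effect: 2.0 × 185.63 = 371.25.
Round up → n = 372 per group.

n = 372 per group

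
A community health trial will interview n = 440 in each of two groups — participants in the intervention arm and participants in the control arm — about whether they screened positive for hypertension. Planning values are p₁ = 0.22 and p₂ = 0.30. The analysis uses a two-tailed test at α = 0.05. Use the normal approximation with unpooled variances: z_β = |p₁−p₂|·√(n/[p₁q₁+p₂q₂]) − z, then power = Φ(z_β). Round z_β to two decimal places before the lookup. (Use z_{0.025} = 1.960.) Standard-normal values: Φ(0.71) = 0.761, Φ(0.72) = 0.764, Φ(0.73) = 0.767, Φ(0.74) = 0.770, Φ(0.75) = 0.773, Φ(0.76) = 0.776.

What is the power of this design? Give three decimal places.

z_β = |p₁−p₂|·√(n/[p₁q₁+p₂q₂]) − z_{α/2}
    = 0.08 · √(440/0.3816) − 1.960
    = 0.08 · 33.9564 − 1.960
    = 2.7165 − 1.960 = 0.7565 → 0.76
Power = Φ(0.76) = 0.776.

Power ≈ 0.776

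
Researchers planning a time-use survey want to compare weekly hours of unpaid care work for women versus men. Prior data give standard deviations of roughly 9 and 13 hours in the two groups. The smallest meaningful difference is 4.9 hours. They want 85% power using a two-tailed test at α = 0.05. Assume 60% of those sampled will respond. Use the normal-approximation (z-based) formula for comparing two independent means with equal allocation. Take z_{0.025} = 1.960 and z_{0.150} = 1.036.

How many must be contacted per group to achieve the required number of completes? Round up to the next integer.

n = 156 per group

n = (z_{α/2} + z_β)² · (σ₁² + σ₂²) / δ²
  = (1.960 + 1.036)² · (9² + 13² = 250) / 4.9²
  = 8.9760 · 250 / 24.01
  = 93.46
Adjust for 60% response: 93.46 / 0.60 = 155.77.
Round up → n = 156 per group.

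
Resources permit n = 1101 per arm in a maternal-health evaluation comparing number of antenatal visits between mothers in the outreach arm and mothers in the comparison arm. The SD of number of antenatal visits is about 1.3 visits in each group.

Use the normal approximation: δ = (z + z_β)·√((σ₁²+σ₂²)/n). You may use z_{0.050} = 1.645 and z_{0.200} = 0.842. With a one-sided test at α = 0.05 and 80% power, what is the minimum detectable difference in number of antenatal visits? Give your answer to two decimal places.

Minimum detectable difference ≈ 0.14 visits

δ = (z_α + z_β) · √((σ₁²+σ₂²)/n)
  = (1.645 + 0.842) · √(3.38/1101)
  = 2.487 · √0.00307
  = 2.487 · 0.0554
  = 0.1378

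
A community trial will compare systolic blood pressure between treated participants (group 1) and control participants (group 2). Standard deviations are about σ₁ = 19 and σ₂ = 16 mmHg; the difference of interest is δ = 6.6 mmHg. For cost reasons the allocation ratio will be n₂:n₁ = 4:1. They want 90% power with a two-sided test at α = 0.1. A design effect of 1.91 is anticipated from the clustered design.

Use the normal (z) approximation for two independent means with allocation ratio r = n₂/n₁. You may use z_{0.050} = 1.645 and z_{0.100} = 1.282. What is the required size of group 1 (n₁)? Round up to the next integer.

n₁ = (z_{α/2} + z_β)² · (σ₁² + σ₂²/r) / δ²
   = (1.645 + 1.282)² · (19² + 16²/4) / 6.6²
   = 8.5673 · (361 + 64) / 43.56
   = 8.5673 · 425 / 43.56
   = 83.59
Design effect: 1.91 × 83.59 = 159.65.
Round up → n₁ = 160; n₂ = r·n₁ = 4 × 160 = 640.

n₁ = 160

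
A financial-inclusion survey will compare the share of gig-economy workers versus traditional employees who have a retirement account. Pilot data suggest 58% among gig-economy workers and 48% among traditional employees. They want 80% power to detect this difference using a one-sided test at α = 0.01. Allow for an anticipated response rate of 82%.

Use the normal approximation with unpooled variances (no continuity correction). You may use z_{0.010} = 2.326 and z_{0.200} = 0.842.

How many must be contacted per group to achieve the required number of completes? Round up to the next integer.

n = (z_α + z_β)² · [p₁(1−p₁) + p₂(1−p₂)] / (p₁ − p₂)²
  = (2.326 + 0.842)² · (0.58·0.42 + 0.48·0.52) / (0.10)²
  = (3.168)² · (0.2436 + 0.2496) / 0.0100
  = 10.0362 · 0.4932 / 0.0100
  = 494.99
Adjust for 82% response: 494.99 / 0.82 = 603.64.
Round up → n = 604 per group.

n = 604 per group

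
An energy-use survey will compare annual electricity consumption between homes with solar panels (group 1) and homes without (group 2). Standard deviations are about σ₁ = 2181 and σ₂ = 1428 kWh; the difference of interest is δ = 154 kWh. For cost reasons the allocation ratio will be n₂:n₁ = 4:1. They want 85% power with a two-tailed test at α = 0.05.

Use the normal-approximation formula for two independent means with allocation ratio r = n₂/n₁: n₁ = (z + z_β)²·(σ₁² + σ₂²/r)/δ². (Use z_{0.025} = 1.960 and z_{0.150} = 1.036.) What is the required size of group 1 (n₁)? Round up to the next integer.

n₁ = (z_{α/2} + z_β)² · (σ₁² + σ₂²/r) / δ²
   = (1.960 + 1.036)² · (2181² + 1428²/4) / 154²
   = 8.9760 · (4756761 + 509796) / 23716
   = 8.9760 · 5266557 / 23716
   = 1993.28
Round up → n₁ = 1994; n₂ = r·n₁ = 4 × 1994 = 7976.

n₁ = 1994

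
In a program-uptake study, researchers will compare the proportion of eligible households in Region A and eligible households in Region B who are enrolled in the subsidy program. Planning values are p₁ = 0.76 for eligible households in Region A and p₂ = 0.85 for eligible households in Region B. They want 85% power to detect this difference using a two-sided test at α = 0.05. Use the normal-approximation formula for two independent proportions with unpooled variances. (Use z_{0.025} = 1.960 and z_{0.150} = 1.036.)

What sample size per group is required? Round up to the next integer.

n = (z_{α/2} + z_β)² · [p₁(1−p₁) + p₂(1−p₂)] / (p₁ − p₂)²
  = (1.960 + 1.036)² · (0.76·0.24 + 0.85·0.15) / (-0.09)²
  = (2.996)² · (0.1824 + 0.1275) / 0.0081
  = 8.9760 · 0.3099 / 0.0081
  = 343.42
Round up → n = 344 per group.

n = 344 per group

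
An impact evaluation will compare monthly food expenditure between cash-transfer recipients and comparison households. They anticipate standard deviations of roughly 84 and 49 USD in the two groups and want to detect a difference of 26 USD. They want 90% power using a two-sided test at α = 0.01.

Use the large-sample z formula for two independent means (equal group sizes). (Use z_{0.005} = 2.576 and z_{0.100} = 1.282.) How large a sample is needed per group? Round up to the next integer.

n = 209 per group

n = (z_{α/2} + z_β)² · (σ₁² + σ₂²) / δ²
  = (2.576 + 1.282)² · (84² + 49² = 9457) / 26²
  = 14.8842 · 9457 / 676
  = 208.22
Round up → n = 209 per group.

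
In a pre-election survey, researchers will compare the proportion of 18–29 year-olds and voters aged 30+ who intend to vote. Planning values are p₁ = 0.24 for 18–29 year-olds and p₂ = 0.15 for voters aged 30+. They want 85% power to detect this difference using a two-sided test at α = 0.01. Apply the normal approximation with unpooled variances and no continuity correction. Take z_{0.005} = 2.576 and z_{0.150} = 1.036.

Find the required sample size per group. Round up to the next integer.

n = (z_{α/2} + z_β)² · [p₁(1−p₁) + p₂(1−p₂)] / (p₁ − p₂)²
  = (2.576 + 1.036)² · (0.24·0.76 + 0.15·0.85) / (0.09)²
  = (3.612)² · (0.1824 + 0.1275) / 0.0081
  = 13.0465 · 0.3099 / 0.0081
  = 499.15
Round up → n = 500 per group.

n = 500 per group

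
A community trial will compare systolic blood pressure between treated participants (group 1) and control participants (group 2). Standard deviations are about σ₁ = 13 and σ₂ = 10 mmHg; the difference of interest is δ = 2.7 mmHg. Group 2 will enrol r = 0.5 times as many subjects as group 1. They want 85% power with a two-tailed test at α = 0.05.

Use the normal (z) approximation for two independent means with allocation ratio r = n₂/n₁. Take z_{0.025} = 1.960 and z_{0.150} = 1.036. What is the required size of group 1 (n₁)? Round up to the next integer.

n₁ = (z_{α/2} + z_β)² · (σ₁² + σ₂²/r) / δ²
   = (1.960 + 1.036)² · (13² + 10²/0.5) / 2.7²
   = 8.9760 · (169 + 200) / 7.29
   = 8.9760 · 369 / 7.29
   = 454.34
Round up → n₁ = 455; n₂ = r·n₁ = 0.5 × 455 = 228.

n₁ = 455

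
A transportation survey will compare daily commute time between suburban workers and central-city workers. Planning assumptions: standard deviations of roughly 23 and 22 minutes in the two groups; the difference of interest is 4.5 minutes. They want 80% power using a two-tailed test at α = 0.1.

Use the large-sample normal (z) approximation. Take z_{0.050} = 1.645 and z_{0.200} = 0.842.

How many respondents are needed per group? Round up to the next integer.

n = (z_{α/2} + z_β)² · (σ₁² + σ₂²) / δ²
  = (1.645 + 0.842)² · (23² + 22² = 1013) / 4.5²
  = 6.1852 · 1013 / 20.25
  = 309.41
Round up → n = 310 per group.

n = 310 per group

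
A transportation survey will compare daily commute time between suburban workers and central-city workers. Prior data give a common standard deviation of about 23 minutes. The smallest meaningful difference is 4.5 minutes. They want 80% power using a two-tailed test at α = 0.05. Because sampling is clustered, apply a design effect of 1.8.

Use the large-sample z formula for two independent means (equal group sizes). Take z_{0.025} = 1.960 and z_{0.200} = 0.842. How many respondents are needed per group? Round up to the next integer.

n = 739 per group

n = (z_{α/2} + z_β)² · (σ₁² + σ₂²) / δ²
  = (1.960 + 0.842)² · (2·23² = 1058) / 4.5²
  = 7.8512 · 1058 / 20.25
  = 410.20
Design effect: 1.8 × 410.20 = 738.36.
Round up → n = 739 per group.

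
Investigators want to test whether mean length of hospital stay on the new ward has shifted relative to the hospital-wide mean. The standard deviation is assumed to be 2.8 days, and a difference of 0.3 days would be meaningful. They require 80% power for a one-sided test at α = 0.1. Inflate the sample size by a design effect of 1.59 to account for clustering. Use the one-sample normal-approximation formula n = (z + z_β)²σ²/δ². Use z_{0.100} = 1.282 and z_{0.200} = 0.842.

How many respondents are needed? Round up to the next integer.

n = (z_α + z_β)² · σ² / δ²
  = (1.282 + 0.842)² · 2.8² / 0.3²
  = 4.5114 · 7.84 / 0.09
  = 392.99
Design effect: 1.59 × 392.99 = 624.86.
Round up → n = 625.

n = 625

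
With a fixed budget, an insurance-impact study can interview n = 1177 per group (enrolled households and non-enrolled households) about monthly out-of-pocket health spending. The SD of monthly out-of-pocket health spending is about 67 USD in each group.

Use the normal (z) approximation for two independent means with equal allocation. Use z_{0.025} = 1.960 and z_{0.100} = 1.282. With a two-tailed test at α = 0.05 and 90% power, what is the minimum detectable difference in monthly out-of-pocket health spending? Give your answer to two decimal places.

Minimum detectable difference ≈ 8.95 USD

δ = (z_{α/2} + z_β) · √((σ₁²+σ₂²)/n)
  = (1.960 + 1.282) · √(8978/1177)
  = 3.242 · √7.6279
  = 3.242 · 2.7619
  = 8.9539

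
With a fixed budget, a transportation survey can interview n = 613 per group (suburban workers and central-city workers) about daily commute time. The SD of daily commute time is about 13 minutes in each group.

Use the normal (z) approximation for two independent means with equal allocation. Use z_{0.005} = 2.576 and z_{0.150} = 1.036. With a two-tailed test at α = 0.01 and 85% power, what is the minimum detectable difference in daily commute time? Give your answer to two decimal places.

Minimum detectable difference ≈ 2.68 minutes

δ = (z_{α/2} + z_β) · √((σ₁²+σ₂²)/n)
  = (2.576 + 1.036) · √(338/613)
  = 3.612 · √0.55139
  = 3.612 · 0.7426
  = 2.6821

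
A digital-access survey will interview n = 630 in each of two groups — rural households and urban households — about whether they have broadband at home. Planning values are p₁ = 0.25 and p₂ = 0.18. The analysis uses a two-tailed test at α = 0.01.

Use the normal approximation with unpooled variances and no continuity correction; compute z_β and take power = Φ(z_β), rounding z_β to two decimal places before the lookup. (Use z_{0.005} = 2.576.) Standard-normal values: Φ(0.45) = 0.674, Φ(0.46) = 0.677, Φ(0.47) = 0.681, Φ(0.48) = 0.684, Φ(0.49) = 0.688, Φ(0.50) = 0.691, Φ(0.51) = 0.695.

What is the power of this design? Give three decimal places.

z_β = |p₁−p₂|·√(n/[p₁q₁+p₂q₂]) − z_{α/2}
    = 0.07 · √(630/0.3351) − 2.576
    = 0.07 · 43.3594 − 2.576
    = 3.0352 − 2.576 = 0.4592 → 0.46
Power = Φ(0.46) = 0.677.

Power ≈ 0.677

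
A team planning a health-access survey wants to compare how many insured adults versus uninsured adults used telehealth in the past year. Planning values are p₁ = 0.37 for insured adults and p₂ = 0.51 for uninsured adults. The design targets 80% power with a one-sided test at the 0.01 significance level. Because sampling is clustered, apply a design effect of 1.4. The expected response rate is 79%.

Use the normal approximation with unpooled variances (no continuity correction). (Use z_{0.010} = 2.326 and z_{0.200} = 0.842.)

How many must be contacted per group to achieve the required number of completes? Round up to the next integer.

n = (z_α + z_β)² · [p₁(1−p₁) + p₂(1−p₂)] / (p₁ − p₂)²
  = (2.326 + 0.842)² · (0.37·0.63 + 0.51·0.49) / (-0.14)²
  = (3.168)² · (0.2331 + 0.2499) / 0.0196
  = 10.0362 · 0.4830 / 0.0196
  = 247.32
Design effect: 1.4 × 247.32 = 346.25.
Adjust for 79% response: 346.25 / 0.79 = 438.29.
Round up → n = 439 per group.

n = 439 per group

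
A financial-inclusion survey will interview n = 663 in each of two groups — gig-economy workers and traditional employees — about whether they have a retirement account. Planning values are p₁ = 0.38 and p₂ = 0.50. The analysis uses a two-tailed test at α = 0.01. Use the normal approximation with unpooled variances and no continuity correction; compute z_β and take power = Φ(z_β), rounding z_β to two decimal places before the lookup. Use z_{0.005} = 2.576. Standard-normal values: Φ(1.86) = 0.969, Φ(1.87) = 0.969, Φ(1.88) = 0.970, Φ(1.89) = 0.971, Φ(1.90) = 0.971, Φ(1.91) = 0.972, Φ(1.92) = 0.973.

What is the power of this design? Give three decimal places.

z_β = |p₁−p₂|·√(n/[p₁q₁+p₂q₂]) − z_{α/2}
    = 0.12 · √(663/0.4856) − 2.576
    = 0.12 · 36.9503 − 2.576
    = 4.4340 − 2.576 = 1.8580 → 1.86
Power = Φ(1.86) = 0.969.

Power ≈ 0.969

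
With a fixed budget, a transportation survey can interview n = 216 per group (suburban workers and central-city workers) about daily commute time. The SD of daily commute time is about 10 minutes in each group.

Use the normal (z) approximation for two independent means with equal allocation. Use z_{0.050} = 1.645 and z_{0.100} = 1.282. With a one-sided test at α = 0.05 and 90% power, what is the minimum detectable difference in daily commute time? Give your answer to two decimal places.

δ = (z_α + z_β) · √((σ₁²+σ₂²)/n)
  = (1.645 + 1.282) · √(200/216)
  = 2.927 · √0.92593
  = 2.927 · 0.9623
  = 2.8165

Minimum detectable difference ≈ 2.82 minutes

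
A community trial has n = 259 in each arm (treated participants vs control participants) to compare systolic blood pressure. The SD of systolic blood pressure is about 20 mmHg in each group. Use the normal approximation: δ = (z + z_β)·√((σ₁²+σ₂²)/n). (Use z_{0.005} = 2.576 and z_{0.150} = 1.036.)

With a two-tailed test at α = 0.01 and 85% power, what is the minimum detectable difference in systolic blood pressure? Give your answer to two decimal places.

δ = (z_{α/2} + z_β) · √((σ₁²+σ₂²)/n)
  = (2.576 + 1.036) · √(800/259)
  = 3.612 · √3.0888
  = 3.612 · 1.7575
  = 6.3481

Minimum detectable difference ≈ 6.35 mmHg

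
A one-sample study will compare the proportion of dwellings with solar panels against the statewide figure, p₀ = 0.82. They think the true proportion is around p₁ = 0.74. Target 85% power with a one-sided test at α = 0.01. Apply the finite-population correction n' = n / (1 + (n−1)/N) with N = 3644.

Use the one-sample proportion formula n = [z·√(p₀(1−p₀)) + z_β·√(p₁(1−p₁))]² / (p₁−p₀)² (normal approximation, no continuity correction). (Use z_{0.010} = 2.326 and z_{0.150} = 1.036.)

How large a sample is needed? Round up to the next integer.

n = [z_α·√(p₀q₀) + z_β·√(p₁q₁)]² / (p₁ − p₀)²
  = [2.326·√(0.82·0.18) + 1.036·√(0.74·0.26)]² / (-0.08)²
  = [2.326·0.3842 + 1.036·0.4386]² / 0.0064
  = [1.3480]² / 0.0064
  = 283.94
Finite-population correction (N = 3644): 283.94 / (1 + (283.94 − 1)/3644) = 263.48.
Round up → n = 264.

n = 264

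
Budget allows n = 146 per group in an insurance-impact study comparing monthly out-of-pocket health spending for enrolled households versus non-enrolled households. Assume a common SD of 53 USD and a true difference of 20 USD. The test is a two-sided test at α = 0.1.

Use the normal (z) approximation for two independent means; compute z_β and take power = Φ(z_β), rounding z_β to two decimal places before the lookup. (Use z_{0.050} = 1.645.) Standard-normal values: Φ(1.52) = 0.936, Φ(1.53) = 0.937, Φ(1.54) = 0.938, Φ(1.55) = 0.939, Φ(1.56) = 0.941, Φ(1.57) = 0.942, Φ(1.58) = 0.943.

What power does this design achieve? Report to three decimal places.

z_β = δ·√(n/(σ₁²+σ₂²)) − z_{α/2}
    = 20 · √(146/5618) − 1.645
    = 20 · 0.16121 − 1.645
    = 3.2242 − 1.645 = 1.5792 → 1.58
Power = Φ(1.58) = 0.943.

Power ≈ 0.943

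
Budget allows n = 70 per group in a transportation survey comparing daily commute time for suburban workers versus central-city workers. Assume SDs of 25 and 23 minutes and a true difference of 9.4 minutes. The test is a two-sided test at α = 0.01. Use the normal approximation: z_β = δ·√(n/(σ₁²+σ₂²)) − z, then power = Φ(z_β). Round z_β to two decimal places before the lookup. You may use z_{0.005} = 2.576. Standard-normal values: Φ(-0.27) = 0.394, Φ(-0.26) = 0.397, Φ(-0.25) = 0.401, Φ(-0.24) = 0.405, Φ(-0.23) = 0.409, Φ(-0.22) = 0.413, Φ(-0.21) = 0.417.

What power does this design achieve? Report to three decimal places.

Power ≈ 0.397

z_β = δ·√(n/(σ₁²+σ₂²)) − z_{α/2}
    = 9.4 · √(70/1154) − 2.576
    = 9.4 · 0.24629 − 2.576
    = 2.3151 − 2.576 = -0.2609 → -0.26
Power = Φ(-0.26) = 0.397.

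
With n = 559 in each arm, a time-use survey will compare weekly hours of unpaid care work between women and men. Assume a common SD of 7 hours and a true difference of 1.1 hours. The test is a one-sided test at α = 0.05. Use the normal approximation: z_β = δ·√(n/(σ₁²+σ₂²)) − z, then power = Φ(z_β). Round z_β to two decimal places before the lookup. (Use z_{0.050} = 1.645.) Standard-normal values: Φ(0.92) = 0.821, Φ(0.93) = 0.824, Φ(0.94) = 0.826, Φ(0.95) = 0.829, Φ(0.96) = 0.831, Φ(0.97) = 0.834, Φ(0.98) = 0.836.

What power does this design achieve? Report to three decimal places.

z_β = δ·√(n/(σ₁²+σ₂²)) − z_α
    = 1.1 · √(559/98) − 1.645
    = 1.1 · 2.38832 − 1.645
    = 2.6272 − 1.645 = 0.9822 → 0.98
Power = Φ(0.98) = 0.836.

Power ≈ 0.836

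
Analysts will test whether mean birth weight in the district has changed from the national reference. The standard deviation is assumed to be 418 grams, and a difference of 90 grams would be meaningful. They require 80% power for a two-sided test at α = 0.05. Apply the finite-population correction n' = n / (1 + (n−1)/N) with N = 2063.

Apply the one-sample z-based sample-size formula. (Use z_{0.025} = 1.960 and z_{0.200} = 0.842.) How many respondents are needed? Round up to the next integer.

n = 157

n = (z_{α/2} + z_β)² · σ² / δ²
  = (1.960 + 0.842)² · 418² / 90²
  = 7.8512 · 174724 / 8100
  = 169.36
Finite-population correction (N = 2063): 169.36 / (1 + (169.36 − 1)/2063) = 156.58.
Round up → n = 157.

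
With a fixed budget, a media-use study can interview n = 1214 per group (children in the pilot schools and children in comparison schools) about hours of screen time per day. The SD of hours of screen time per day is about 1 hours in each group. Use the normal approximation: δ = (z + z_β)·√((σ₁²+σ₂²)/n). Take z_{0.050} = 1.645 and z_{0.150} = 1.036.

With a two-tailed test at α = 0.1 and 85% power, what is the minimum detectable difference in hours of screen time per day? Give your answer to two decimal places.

δ = (z_{α/2} + z_β) · √((σ₁²+σ₂²)/n)
  = (1.645 + 1.036) · √(2/1214)
  = 2.681 · √0.00165
  = 2.681 · 0.0406
  = 0.1088

Minimum detectable difference ≈ 0.11 hours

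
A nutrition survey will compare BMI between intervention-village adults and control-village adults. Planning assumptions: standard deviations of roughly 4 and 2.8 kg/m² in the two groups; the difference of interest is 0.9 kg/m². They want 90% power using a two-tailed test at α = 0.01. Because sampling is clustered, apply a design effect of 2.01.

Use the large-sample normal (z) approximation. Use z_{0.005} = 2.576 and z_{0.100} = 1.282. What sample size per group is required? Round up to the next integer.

n = 881 per group

n = (z_{α/2} + z_β)² · (σ₁² + σ₂²) / δ²
  = (2.576 + 1.282)² · (4² + 2.8² = 23.84) / 0.9²
  = 14.8842 · 23.84 / 0.81
  = 438.07
Design effect: 2.01 × 438.07 = 880.53.
Round up → n = 881 per group.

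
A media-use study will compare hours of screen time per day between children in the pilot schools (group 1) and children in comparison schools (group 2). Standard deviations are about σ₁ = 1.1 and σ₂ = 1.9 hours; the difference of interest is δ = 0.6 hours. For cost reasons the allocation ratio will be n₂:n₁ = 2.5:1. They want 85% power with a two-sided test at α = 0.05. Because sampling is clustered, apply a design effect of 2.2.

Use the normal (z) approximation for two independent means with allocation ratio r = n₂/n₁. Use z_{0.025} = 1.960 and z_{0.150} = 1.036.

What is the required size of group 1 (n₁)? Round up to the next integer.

n₁ = (z_{α/2} + z_β)² · (σ₁² + σ₂²/r) / δ²
   = (1.960 + 1.036)² · (1.1² + 1.9²/2.5) / 0.6²
   = 8.9760 · (1.21 + 1.444) / 0.36
   = 8.9760 · 2.654 / 0.36
   = 66.17
Design effect: 2.2 × 66.17 = 145.58.
Round up → n₁ = 146; n₂ = r·n₁ = 2.5 × 146 = 365.

n₁ = 146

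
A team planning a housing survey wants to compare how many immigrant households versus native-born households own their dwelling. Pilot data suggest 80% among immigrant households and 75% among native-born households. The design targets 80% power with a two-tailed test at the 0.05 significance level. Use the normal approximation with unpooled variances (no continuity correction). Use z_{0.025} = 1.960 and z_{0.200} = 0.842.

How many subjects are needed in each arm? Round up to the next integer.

n = 1092 per group

n = (z_{α/2} + z_β)² · [p₁(1−p₁) + p₂(1−p₂)] / (p₁ − p₂)²
  = (1.960 + 0.842)² · (0.80·0.20 + 0.75·0.25) / (0.05)²
  = (2.802)² · (0.1600 + 0.1875) / 0.0025
  = 7.8512 · 0.3475 / 0.0025
  = 1091.32
Round up → n = 1092 per group.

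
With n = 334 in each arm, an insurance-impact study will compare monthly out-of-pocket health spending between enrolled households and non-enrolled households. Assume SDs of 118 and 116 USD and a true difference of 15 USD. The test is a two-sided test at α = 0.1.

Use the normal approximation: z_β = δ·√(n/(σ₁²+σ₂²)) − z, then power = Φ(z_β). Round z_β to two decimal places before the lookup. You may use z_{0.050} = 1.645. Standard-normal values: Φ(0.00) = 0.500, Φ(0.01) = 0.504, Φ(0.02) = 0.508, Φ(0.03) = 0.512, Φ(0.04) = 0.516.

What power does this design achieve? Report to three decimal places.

Power ≈ 0.504

z_β = δ·√(n/(σ₁²+σ₂²)) − z_{α/2}
    = 15 · √(334/27380) − 1.645
    = 15 · 0.11045 − 1.645
    = 1.6567 − 1.645 = 0.0117 → 0.01
Power = Φ(0.01) = 0.504.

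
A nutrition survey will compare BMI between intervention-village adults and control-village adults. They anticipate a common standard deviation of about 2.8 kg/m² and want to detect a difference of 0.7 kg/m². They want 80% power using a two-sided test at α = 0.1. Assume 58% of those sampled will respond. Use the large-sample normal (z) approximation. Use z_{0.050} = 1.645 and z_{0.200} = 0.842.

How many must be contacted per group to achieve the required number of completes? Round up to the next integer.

n = 342 per group

n = (z_{α/2} + z_β)² · (σ₁² + σ₂²) / δ²
  = (1.645 + 0.842)² · (2·2.8² = 15.68) / 0.7²
  = 6.1852 · 15.68 / 0.49
  = 197.93
Adjust for 58% response: 197.93 / 0.58 = 341.25.
Round up → n = 342 per group.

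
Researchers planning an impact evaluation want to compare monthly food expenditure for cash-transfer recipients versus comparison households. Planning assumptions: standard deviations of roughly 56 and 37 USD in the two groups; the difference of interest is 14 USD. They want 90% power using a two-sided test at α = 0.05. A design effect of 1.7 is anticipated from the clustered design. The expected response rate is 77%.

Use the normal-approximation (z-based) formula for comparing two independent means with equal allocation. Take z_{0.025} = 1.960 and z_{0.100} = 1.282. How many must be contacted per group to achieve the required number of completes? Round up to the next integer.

n = (z_{α/2} + z_β)² · (σ₁² + σ₂²) / δ²
  = (1.960 + 1.282)² · (56² + 37² = 4505) / 14²
  = 10.5106 · 4505 / 196
  = 241.58
Design effect: 1.7 × 241.58 = 410.69.
Adjust for 77% response: 410.69 / 0.77 = 533.36.
Round up → n = 534 per group.

n = 534 per group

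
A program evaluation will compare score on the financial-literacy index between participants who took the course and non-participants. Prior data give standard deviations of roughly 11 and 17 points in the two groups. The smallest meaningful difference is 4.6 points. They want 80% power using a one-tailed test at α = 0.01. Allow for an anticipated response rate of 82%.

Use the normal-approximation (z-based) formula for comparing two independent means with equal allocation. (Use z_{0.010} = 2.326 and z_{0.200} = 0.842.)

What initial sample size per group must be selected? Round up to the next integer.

n = 238 per group

n = (z_α + z_β)² · (σ₁² + σ₂²) / δ²
  = (2.326 + 0.842)² · (11² + 17² = 410) / 4.6²
  = 10.0362 · 410 / 21.16
  = 194.46
Adjust for 82% response: 194.46 / 0.82 = 237.15.
Round up → n = 238 per group.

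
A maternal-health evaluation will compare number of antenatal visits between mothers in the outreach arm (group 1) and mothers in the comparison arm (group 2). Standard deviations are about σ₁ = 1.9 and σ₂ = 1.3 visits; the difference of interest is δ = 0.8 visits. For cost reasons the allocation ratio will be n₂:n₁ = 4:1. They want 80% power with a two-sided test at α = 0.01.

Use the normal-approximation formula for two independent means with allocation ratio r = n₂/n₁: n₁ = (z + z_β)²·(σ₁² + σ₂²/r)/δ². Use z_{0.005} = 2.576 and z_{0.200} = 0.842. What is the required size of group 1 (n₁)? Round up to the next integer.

n₁ = (z_{α/2} + z_β)² · (σ₁² + σ₂²/r) / δ²
   = (2.576 + 0.842)² · (1.9² + 1.3²/4) / 0.8²
   = 11.6827 · (3.61 + 0.4225) / 0.64
   = 11.6827 · 4.0325 / 0.64
   = 73.61
Round up → n₁ = 74; n₂ = r·n₁ = 4 × 74 = 296.

n₁ = 74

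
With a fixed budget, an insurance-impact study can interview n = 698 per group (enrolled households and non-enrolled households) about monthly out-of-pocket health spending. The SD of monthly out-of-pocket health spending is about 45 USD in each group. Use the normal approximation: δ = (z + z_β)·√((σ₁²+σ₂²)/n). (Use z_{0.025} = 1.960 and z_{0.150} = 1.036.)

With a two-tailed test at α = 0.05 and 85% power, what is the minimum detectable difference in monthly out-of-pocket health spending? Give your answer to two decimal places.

δ = (z_{α/2} + z_β) · √((σ₁²+σ₂²)/n)
  = (1.960 + 1.036) · √(4050/698)
  = 2.996 · √5.8023
  = 2.996 · 2.4088
  = 7.2167

Minimum detectable difference ≈ 7.22 USD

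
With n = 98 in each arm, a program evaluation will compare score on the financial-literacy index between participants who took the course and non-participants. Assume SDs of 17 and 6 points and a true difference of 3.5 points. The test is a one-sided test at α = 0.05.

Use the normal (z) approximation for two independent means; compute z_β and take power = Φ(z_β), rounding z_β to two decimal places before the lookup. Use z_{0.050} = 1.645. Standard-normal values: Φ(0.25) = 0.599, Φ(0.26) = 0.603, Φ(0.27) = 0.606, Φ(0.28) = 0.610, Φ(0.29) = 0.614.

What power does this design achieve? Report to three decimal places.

z_β = δ·√(n/(σ₁²+σ₂²)) − z_α
    = 3.5 · √(98/325) − 1.645
    = 3.5 · 0.54913 − 1.645
    = 1.9219 − 1.645 = 0.2769 → 0.28
Power = Φ(0.28) = 0.610.

Power ≈ 0.610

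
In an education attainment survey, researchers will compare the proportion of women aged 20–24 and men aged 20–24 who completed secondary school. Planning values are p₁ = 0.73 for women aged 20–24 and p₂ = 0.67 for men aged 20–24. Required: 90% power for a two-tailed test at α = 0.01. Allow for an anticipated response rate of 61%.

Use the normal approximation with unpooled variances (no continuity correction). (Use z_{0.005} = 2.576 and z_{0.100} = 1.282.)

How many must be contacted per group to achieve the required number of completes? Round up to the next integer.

n = 2835 per group

n = (z_{α/2} + z_β)² · [p₁(1−p₁) + p₂(1−p₂)] / (p₁ − p₂)²
  = (2.576 + 1.282)² · (0.73·0.27 + 0.67·0.33) / (0.06)²
  = (3.858)² · (0.1971 + 0.2211) / 0.0036
  = 14.8842 · 0.4182 / 0.0036
  = 1729.04
Adjust for 61% response: 1729.04 / 0.61 = 2834.50.
Round up → n = 2835 per group.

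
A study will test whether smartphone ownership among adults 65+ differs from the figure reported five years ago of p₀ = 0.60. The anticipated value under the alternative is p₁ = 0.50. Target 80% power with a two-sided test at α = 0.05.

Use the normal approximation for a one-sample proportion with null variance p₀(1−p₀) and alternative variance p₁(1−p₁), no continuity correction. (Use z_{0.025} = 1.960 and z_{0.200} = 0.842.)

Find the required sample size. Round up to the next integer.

n = [z_{α/2}·√(p₀q₀) + z_β·√(p₁q₁)]² / (p₁ − p₀)²
  = [1.960·√(0.60·0.40) + 0.842·√(0.50·0.50)]² / (-0.10)²
  = [1.960·0.4899 + 0.842·0.5000]² / 0.0100
  = [1.3812]² / 0.0100
  = 190.77
Round up → n = 191.

n = 191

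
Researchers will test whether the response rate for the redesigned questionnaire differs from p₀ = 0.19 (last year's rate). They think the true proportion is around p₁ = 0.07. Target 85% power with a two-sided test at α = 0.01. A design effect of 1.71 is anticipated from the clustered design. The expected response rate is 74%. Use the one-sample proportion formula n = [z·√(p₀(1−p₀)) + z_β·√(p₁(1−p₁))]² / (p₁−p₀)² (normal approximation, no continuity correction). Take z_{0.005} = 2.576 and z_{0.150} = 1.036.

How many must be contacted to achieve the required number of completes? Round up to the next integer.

n = [z_{α/2}·√(p₀q₀) + z_β·√(p₁q₁)]² / (p₁ − p₀)²
  = [2.576·√(0.19·0.81) + 1.036·√(0.07·0.93)]² / (-0.12)²
  = [2.576·0.3923 + 1.036·0.2551]² / 0.0144
  = [1.2749]² / 0.0144
  = 112.87
Design effect: 1.71 × 112.87 = 193.01.
Adjust for 74% response: 193.01 / 0.74 = 260.83.
Round up → n = 261.

n = 261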